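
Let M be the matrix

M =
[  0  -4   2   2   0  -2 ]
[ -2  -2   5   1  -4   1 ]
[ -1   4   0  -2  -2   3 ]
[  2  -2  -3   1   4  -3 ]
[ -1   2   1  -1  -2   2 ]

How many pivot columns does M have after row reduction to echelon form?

Row reduce to echelon form.
Swap R1 ↔ R2
R3 ← R3 − (1/2)·R1: [0, 5, -5/2, -5/2, 0, 5/2]
R4 ← R4 + R1: [0, -4, 2, 2, 0, -2]
R5 ← R5 − (1/2)·R1: [0, 3, -3/2, -3/2, 0, 3/2]
R3 ← R3 + (5/4)·R2: [0, 0, 0, 0, 0, 0]
R4 ← R4 − R2: [0, 0, 0, 0, 0, 0]
R5 ← R5 + (3/4)·R2: [0, 0, 0, 0, 0, 0]
Echelon form has 2 nonzero rows, so rank(M) = 2.
Each nonzero row contributes one pivot column: 2 pivot columns.

2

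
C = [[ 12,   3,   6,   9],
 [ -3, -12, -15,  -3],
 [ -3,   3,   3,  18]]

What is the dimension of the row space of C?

3

Row reduce to echelon form.
R2 ← R2 + (1/4)·R1: [0, -45/4, -27/2, -3/4]
R3 ← R3 + (1/4)·R1: [0, 15/4, 9/2, 81/4]
R3 ← R3 + (1/3)·R2: [0, 0, 0, 20]
Echelon form has 3 nonzero rows, so rank(C) = 3.
The row space has dimension equal to the rank: 3.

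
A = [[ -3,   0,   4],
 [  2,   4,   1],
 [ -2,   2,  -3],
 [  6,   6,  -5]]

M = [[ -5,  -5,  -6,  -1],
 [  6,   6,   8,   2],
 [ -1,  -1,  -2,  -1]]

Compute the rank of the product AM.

2

First compute AM:
[[ 11,  11,  10,  -1],
 [ 13,  13,  18,   5],
 [ 25,  25,  34,   9],
 [ 11,  11,  22,  11]]
Now row reduce the product.
R2 ← R2 − (13/11)·R1: [0, 0, 68/11, 68/11]
R3 ← R3 − (25/11)·R1: [0, 0, 124/11, 124/11]
R4 ← R4 − R1: [0, 0, 12, 12]
R3 ← R3 − (31/17)·R2: [0, 0, 0, 0]
R4 ← R4 − (33/17)·R2: [0, 0, 0, 0]
2 nonzero rows, so rank(AM) = 2.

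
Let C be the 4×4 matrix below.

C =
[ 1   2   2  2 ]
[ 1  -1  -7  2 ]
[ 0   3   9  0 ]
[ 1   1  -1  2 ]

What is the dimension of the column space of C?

Row reduce to echelon form.
R2 ← R2 − R1: [0, -3, -9, 0]
R4 ← R4 − R1: [0, -1, -3, 0]
R3 ← R3 + R2: [0, 0, 0, 0]
R4 ← R4 − (1/3)·R2: [0, 0, 0, 0]
Echelon form has 2 nonzero rows, so rank(C) = 2.
The column space has dimension equal to the rank: 2.

2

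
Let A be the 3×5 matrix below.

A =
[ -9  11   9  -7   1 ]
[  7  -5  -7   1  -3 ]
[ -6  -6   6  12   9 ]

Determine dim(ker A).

3

Row reduce to echelon form.
R2 ← R2 + (7/9)·R1: [0, 32/9, 0, -40/9, -20/9]
R3 ← R3 − (2/3)·R1: [0, -40/3, 0, 50/3, 25/3]
R3 ← R3 + (15/4)·R2: [0, 0, 0, 0, 0]
2 nonzero rows, so rank(A) = 2.
A has 5 columns; by rank–nullity, nullity = 5 − 2 = 3.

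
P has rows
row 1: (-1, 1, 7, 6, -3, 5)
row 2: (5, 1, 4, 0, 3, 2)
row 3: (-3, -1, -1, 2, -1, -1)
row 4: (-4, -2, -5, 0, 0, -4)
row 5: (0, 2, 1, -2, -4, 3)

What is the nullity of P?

3

Row reduce to echelon form.
R2 ← R2 + (5)·R1: [0, 6, 39, 30, -12, 27]
R3 ← R3 − (3)·R1: [0, -4, -22, -16, 8, -16]
R4 ← R4 − (4)·R1: [0, -6, -33, -24, 12, -24]
R3 ← R3 + (2/3)·R2: [0, 0, 4, 4, 0, 2]
R4 ← R4 + R2: [0, 0, 6, 6, 0, 3]
R5 ← R5 − (1/3)·R2: [0, 0, -12, -12, 0, -6]
R4 ← R4 − (3/2)·R3: [0, 0, 0, 0, 0, 0]
R5 ← R5 + (3)·R3: [0, 0, 0, 0, 0, 0]
3 nonzero rows, so rank(P) = 3.
P has 6 columns; by rank–nullity, nullity = 6 − 3 = 3.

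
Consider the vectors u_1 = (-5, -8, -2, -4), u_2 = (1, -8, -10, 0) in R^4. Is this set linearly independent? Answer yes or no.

Form the matrix with these vectors as rows and row reduce.
R2 ← R2 + (1/5)·R1: [0, -48/5, -52/5, -4/5]
2 nonzero rows, so the 2 vectors span a space of dimension 2.
Since 2 = 2, the vectors are linearly independent.

yes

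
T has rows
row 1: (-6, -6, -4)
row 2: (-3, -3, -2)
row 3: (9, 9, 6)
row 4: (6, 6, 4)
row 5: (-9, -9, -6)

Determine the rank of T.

Row reduce to echelon form.
R2 ← R2 − (1/2)·R1: [0, 0, 0]
R3 ← R3 + (3/2)·R1: [0, 0, 0]
R4 ← R4 + R1: [0, 0, 0]
R5 ← R5 − (3/2)·R1: [0, 0, 0]
Echelon form has 1 nonzero row, so rank(T) = 1.

1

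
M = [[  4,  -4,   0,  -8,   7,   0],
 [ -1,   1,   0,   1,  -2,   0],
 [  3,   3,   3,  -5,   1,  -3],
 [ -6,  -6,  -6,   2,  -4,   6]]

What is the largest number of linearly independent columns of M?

Row reduce to echelon form.
R2 ← R2 + (1/4)·R1: [0, 0, 0, -1, -1/4, 0]
R3 ← R3 − (3/4)·R1: [0, 6, 3, 1, -17/4, -3]
R4 ← R4 + (3/2)·R1: [0, -12, -6, -10, 13/2, 6]
Swap R2 ↔ R3
R4 ← R4 + (2)·R2: [0, 0, 0, -8, -2, 0]
R4 ← R4 − (8)·R3: [0, 0, 0, 0, 0, 0]
Echelon form has 3 nonzero rows, so rank(M) = 3.
The rank gives the maximum number of linearly independent columns: 3.

3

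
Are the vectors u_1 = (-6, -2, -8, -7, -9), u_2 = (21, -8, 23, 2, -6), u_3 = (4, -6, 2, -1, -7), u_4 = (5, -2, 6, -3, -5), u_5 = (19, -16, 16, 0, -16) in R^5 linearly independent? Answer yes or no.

Form the matrix with these vectors as rows and row reduce.
R2 ← R2 + (7/2)·R1: [0, -15, -5, -45/2, -75/2]
R3 ← R3 + (2/3)·R1: [0, -22/3, -10/3, -17/3, -13]
R4 ← R4 + (5/6)·R1: [0, -11/3, -2/3, -53/6, -25/2]
R5 ← R5 + (19/6)·R1: [0, -67/3, -28/3, -133/6, -89/2]
R3 ← R3 − (22/45)·R2: [0, 0, -8/9, 16/3, 16/3]
R4 ← R4 − (11/45)·R2: [0, 0, 5/9, -10/3, -10/3]
R5 ← R5 − (67/45)·R2: [0, 0, -17/9, 34/3, 34/3]
R4 ← R4 + (5/8)·R3: [0, 0, 0, 0, 0]
R5 ← R5 − (17/8)·R3: [0, 0, 0, 0, 0]
3 nonzero rows, so the 5 vectors span a space of dimension 3.
Since 3 < 5, the vectors are linearly dependent.

no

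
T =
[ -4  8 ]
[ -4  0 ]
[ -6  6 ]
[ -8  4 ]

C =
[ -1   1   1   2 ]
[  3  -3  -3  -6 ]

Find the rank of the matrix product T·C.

1

First compute TC:
[[ 28, -28, -28, -56],
 [  4,  -4,  -4,  -8],
 [ 24, -24, -24, -48],
 [ 20, -20, -20, -40]]
Now row reduce the product.
R2 ← R2 − (1/7)·R1: [0, 0, 0, 0]
R3 ← R3 − (6/7)·R1: [0, 0, 0, 0]
R4 ← R4 − (5/7)·R1: [0, 0, 0, 0]
1 nonzero row, so rank(TC) = 1.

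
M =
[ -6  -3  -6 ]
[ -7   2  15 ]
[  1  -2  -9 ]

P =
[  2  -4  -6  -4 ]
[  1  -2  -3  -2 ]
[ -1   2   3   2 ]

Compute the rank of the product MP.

1

First compute MP:
[[ -9,  18,  27,  18],
 [-27,  54,  81,  54],
 [  9, -18, -27, -18]]
Now row reduce the product.
R2 ← R2 − (3)·R1: [0, 0, 0, 0]
R3 ← R3 + R1: [0, 0, 0, 0]
1 nonzero row, so rank(MP) = 1.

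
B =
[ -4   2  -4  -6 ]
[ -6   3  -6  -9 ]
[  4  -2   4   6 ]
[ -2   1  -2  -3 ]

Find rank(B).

1

Row reduce to echelon form.
R2 ← R2 − (3/2)·R1: [0, 0, 0, 0]
R3 ← R3 + R1: [0, 0, 0, 0]
R4 ← R4 − (1/2)·R1: [0, 0, 0, 0]
Echelon form has 1 nonzero row, so rank(B) = 1.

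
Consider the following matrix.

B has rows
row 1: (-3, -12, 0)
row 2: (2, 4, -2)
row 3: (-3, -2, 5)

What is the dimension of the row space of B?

2

Row reduce to echelon form.
R2 ← R2 + (2/3)·R1: [0, -4, -2]
R3 ← R3 − R1: [0, 10, 5]
R3 ← R3 + (5/2)·R2: [0, 0, 0]
Echelon form has 2 nonzero rows, so rank(B) = 2.
The row space has dimension equal to the rank: 2.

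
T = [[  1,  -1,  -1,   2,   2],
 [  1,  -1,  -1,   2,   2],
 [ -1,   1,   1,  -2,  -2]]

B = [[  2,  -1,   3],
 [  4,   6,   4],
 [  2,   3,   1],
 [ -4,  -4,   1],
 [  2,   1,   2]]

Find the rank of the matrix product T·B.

First compute TB:
[[ -8, -16,   4],
 [ -8, -16,   4],
 [  8,  16,  -4]]
Now row reduce the product.
R2 ← R2 − R1: [0, 0, 0]
R3 ← R3 + R1: [0, 0, 0]
1 nonzero row, so rank(TB) = 1.

1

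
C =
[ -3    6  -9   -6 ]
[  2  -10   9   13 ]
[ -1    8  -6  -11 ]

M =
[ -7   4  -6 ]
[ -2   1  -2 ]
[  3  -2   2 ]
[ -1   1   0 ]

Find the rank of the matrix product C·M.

First compute CM:
[[-12,   6, -12],
 [ 20,  -7,  26],
 [-16,   5, -22]]
Now row reduce the product.
R2 ← R2 + (5/3)·R1: [0, 3, 6]
R3 ← R3 − (4/3)·R1: [0, -3, -6]
R3 ← R3 + R2: [0, 0, 0]
2 nonzero rows, so rank(CM) = 2.

2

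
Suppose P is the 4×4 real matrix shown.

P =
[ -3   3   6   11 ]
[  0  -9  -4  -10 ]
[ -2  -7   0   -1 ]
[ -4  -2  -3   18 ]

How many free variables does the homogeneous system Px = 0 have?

0

Row reduce to echelon form.
R3 ← R3 − (2/3)·R1: [0, -9, -4, -25/3]
R4 ← R4 − (4/3)·R1: [0, -6, -11, 10/3]
R3 ← R3 − R2: [0, 0, 0, 5/3]
R4 ← R4 − (2/3)·R2: [0, 0, -25/3, 10]
Swap R3 ↔ R4
4 nonzero rows, so rank(P) = 4.
P has 4 columns; by rank–nullity, nullity = 4 − 4 = 0.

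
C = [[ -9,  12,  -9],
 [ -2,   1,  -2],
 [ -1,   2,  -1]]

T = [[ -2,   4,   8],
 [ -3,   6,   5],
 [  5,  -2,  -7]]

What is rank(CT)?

2

First compute CT:
[[-63,  54,  51],
 [ -9,   2,   3],
 [ -9,  10,   9]]
Now row reduce the product.
R2 ← R2 − (1/7)·R1: [0, -40/7, -30/7]
R3 ← R3 − (1/7)·R1: [0, 16/7, 12/7]
R3 ← R3 + (2/5)·R2: [0, 0, 0]
2 nonzero rows, so rank(CT) = 2.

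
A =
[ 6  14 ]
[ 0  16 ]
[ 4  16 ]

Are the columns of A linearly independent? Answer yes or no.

yes

Row reduce A to echelon form.
R3 ← R3 − (2/3)·R1: [0, 20/3]
R3 ← R3 − (5/12)·R2: [0, 0]
2 pivots among 2 columns.
Every column is a pivot column, so the columns are linearly independent.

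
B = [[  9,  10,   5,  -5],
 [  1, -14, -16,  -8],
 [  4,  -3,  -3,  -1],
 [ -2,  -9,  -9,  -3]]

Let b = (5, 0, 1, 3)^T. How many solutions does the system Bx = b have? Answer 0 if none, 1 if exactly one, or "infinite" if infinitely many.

0

Row reduce the augmented matrix [B | b].
R2 ← R2 − (1/9)·R1: [0, -136/9, -149/9, -67/9, -5/9]
R3 ← R3 − (4/9)·R1: [0, -67/9, -47/9, 11/9, -11/9]
R4 ← R4 + (2/9)·R1: [0, -61/9, -71/9, -37/9, 37/9]
R3 ← R3 − (67/136)·R2: [0, 0, 399/136, 665/136, -129/136]
R4 ← R4 − (61/136)·R2: [0, 0, -63/136, -105/136, 593/136]
R4 ← R4 + (3/19)·R3: [0, 0, 0, 0, 80/19]
The echelon form has 4 nonzero rows; the last pivot sits in the augmented column, so rank(B) = 3 but rank([B|b]) = 4.
Since the ranks differ, the system is inconsistent.
It has no solutions.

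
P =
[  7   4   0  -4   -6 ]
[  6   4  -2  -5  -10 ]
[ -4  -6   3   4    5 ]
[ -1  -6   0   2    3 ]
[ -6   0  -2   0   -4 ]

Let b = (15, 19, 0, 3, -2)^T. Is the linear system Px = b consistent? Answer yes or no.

Row reduce the augmented matrix [P | b].
R2 ← R2 − (6/7)·R1: [0, 4/7, -2, -11/7, -34/7, 43/7]
R3 ← R3 + (4/7)·R1: [0, -26/7, 3, 12/7, 11/7, 60/7]
R4 ← R4 + (1/7)·R1: [0, -38/7, 0, 10/7, 15/7, 36/7]
R5 ← R5 + (6/7)·R1: [0, 24/7, -2, -24/7, -64/7, 76/7]
R3 ← R3 + (13/2)·R2: [0, 0, -10, -17/2, -30, 97/2]
R4 ← R4 + (19/2)·R2: [0, 0, -19, -27/2, -44, 127/2]
R5 ← R5 − (6)·R2: [0, 0, 10, 6, 20, -26]
R4 ← R4 − (19/10)·R3: [0, 0, 0, 53/20, 13, -573/20]
R5 ← R5 + R3: [0, 0, 0, -5/2, -10, 45/2]
R5 ← R5 + (50/53)·R4: [0, 0, 0, 0, 120/53, -240/53]
The echelon form has 5 nonzero rows, and every pivot lies in the first 5 columns, so rank(P) = rank([P|b]) = 5.
The system is consistent.

yes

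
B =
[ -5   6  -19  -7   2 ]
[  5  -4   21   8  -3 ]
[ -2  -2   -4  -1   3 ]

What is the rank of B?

Row reduce to echelon form.
R2 ← R2 + R1: [0, 2, 2, 1, -1]
R3 ← R3 − (2/5)·R1: [0, -22/5, 18/5, 9/5, 11/5]
R3 ← R3 + (11/5)·R2: [0, 0, 8, 4, 0]
Echelon form has 3 nonzero rows, so rank(B) = 3.

3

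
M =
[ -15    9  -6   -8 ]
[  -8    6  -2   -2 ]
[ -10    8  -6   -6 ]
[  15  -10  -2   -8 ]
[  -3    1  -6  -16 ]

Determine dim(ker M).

0

Row reduce to echelon form.
R2 ← R2 − (8/15)·R1: [0, 6/5, 6/5, 34/15]
R3 ← R3 − (2/3)·R1: [0, 2, -2, -2/3]
R4 ← R4 + R1: [0, -1, -8, -16]
R5 ← R5 − (1/5)·R1: [0, -4/5, -24/5, -72/5]
R3 ← R3 − (5/3)·R2: [0, 0, -4, -40/9]
R4 ← R4 + (5/6)·R2: [0, 0, -7, -127/9]
R5 ← R5 + (2/3)·R2: [0, 0, -4, -116/9]
R4 ← R4 − (7/4)·R3: [0, 0, 0, -19/3]
R5 ← R5 − R3: [0, 0, 0, -76/9]
R5 ← R5 − (4/3)·R4: [0, 0, 0, 0]
4 nonzero rows, so rank(M) = 4.
M has 4 columns; by rank–nullity, nullity = 4 − 4 = 0.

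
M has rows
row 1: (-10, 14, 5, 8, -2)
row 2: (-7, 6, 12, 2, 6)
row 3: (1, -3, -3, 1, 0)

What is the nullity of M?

Row reduce to echelon form.
R2 ← R2 − (7/10)·R1: [0, -19/5, 17/2, -18/5, 37/5]
R3 ← R3 + (1/10)·R1: [0, -8/5, -5/2, 9/5, -1/5]
R3 ← R3 − (8/19)·R2: [0, 0, -231/38, 63/19, -63/19]
3 nonzero rows, so rank(M) = 3.
M has 5 columns; by rank–nullity, nullity = 5 − 3 = 2.

2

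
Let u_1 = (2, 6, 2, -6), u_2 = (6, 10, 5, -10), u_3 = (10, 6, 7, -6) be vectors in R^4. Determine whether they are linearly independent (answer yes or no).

Form the matrix with these vectors as rows and row reduce.
R2 ← R2 − (3)·R1: [0, -8, -1, 8]
R3 ← R3 − (5)·R1: [0, -24, -3, 24]
R3 ← R3 − (3)·R2: [0, 0, 0, 0]
2 nonzero rows, so the 3 vectors span a space of dimension 2.
Since 2 < 3, the vectors are linearly dependent.

no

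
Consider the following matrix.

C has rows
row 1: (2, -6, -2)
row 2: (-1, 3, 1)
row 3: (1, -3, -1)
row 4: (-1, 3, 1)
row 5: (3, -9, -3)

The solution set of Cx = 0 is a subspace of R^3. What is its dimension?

Row reduce to echelon form.
R2 ← R2 + (1/2)·R1: [0, 0, 0]
R3 ← R3 − (1/2)·R1: [0, 0, 0]
R4 ← R4 + (1/2)·R1: [0, 0, 0]
R5 ← R5 − (3/2)·R1: [0, 0, 0]
1 nonzero row, so rank(C) = 1.
C has 3 columns; by rank–nullity, nullity = 3 − 1 = 2.

2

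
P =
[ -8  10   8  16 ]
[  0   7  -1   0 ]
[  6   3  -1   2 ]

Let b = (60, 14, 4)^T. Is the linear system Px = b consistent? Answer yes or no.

yes

Row reduce the augmented matrix [P | b].
R3 ← R3 + (3/4)·R1: [0, 21/2, 5, 14, 49]
R3 ← R3 − (3/2)·R2: [0, 0, 13/2, 14, 28]
The echelon form has 3 nonzero rows, and every pivot lies in the first 4 columns, so rank(P) = rank([P|b]) = 3.
The system is consistent.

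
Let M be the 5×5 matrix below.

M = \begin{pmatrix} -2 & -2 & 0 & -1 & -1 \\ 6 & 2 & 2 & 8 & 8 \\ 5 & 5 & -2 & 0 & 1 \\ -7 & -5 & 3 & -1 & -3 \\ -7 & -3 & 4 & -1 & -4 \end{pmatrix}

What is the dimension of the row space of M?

Row reduce to echelon form.
R2 ← R2 + (3)·R1: [0, -4, 2, 5, 5]
R3 ← R3 + (5/2)·R1: [0, 0, -2, -5/2, -3/2]
R4 ← R4 − (7/2)·R1: [0, 2, 3, 5/2, 1/2]
R5 ← R5 − (7/2)·R1: [0, 4, 4, 5/2, -1/2]
R4 ← R4 + (1/2)·R2: [0, 0, 4, 5, 3]
R5 ← R5 + R2: [0, 0, 6, 15/2, 9/2]
R4 ← R4 + (2)·R3: [0, 0, 0, 0, 0]
R5 ← R5 + (3)·R3: [0, 0, 0, 0, 0]
Echelon form has 3 nonzero rows, so rank(M) = 3.
The row space has dimension equal to the rank: 3.

3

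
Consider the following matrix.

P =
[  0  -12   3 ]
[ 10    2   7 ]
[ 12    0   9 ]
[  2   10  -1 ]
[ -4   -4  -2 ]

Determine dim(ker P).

Row reduce to echelon form.
Swap R1 ↔ R2
R3 ← R3 − (6/5)·R1: [0, -12/5, 3/5]
R4 ← R4 − (1/5)·R1: [0, 48/5, -12/5]
R5 ← R5 + (2/5)·R1: [0, -16/5, 4/5]
R3 ← R3 − (1/5)·R2: [0, 0, 0]
R4 ← R4 + (4/5)·R2: [0, 0, 0]
R5 ← R5 − (4/15)·R2: [0, 0, 0]
2 nonzero rows, so rank(P) = 2.
P has 3 columns; by rank–nullity, nullity = 3 − 2 = 1.

1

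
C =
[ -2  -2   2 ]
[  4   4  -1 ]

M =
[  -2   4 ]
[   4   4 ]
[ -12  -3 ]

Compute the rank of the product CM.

2

First compute CM:
[[-28, -22],
 [ 20,  35]]
Now row reduce the product.
R2 ← R2 + (5/7)·R1: [0, 135/7]
2 nonzero rows, so rank(CM) = 2.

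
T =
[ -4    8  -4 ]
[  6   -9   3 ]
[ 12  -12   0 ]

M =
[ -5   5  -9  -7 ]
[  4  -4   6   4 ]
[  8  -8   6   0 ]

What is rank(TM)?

First compute TM:
[[ 20, -20,  60,  60],
 [-42,  42, -90, -78],
 [-108, 108, -180, -132]]
Now row reduce the product.
R2 ← R2 + (21/10)·R1: [0, 0, 36, 48]
R3 ← R3 + (27/5)·R1: [0, 0, 144, 192]
R3 ← R3 − (4)·R2: [0, 0, 0, 0]
2 nonzero rows, so rank(TM) = 2.

2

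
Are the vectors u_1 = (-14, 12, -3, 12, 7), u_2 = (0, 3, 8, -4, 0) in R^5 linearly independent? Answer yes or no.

yes

Form the matrix with these vectors as rows and row reduce.
2 nonzero rows, so the 2 vectors span a space of dimension 2.
Since 2 = 2, the vectors are linearly independent.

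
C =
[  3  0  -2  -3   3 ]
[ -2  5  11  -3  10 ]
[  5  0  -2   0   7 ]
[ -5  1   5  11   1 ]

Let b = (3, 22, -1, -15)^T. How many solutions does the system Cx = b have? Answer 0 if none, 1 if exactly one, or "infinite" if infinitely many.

infinite

Row reduce the augmented matrix [C | b].
R2 ← R2 + (2/3)·R1: [0, 5, 29/3, -5, 12, 24]
R3 ← R3 − (5/3)·R1: [0, 0, 4/3, 5, 2, -6]
R4 ← R4 + (5/3)·R1: [0, 1, 5/3, 6, 6, -10]
R4 ← R4 − (1/5)·R2: [0, 0, -4/15, 7, 18/5, -74/5]
R4 ← R4 + (1/5)·R3: [0, 0, 0, 8, 4, -16]
The echelon form has 4 nonzero rows, and every pivot lies in the first 5 columns, so rank(C) = rank([C|b]) = 4.
The system is consistent.
rank = 4 < 5 unknowns, so there are infinitely many solutions.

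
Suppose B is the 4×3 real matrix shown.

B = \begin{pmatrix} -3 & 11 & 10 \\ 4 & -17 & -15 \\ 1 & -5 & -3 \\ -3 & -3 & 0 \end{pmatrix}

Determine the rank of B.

3

Row reduce to echelon form.
R2 ← R2 + (4/3)·R1: [0, -7/3, -5/3]
R3 ← R3 + (1/3)·R1: [0, -4/3, 1/3]
R4 ← R4 − R1: [0, -14, -10]
R3 ← R3 − (4/7)·R2: [0, 0, 9/7]
R4 ← R4 − (6)·R2: [0, 0, 0]
Echelon form has 3 nonzero rows, so rank(B) = 3.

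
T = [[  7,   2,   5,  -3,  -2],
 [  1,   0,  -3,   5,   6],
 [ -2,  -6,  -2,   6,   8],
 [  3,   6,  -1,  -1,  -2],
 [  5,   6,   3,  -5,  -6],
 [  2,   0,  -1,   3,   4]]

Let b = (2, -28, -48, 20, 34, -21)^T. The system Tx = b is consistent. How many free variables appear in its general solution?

Row reduce the augmented matrix [T | b].
R2 ← R2 − (1/7)·R1: [0, -2/7, -26/7, 38/7, 44/7, -198/7]
R3 ← R3 + (2/7)·R1: [0, -38/7, -4/7, 36/7, 52/7, -332/7]
R4 ← R4 − (3/7)·R1: [0, 36/7, -22/7, 2/7, -8/7, 134/7]
R5 ← R5 − (5/7)·R1: [0, 32/7, -4/7, -20/7, -32/7, 228/7]
R6 ← R6 − (2/7)·R1: [0, -4/7, -17/7, 27/7, 32/7, -151/7]
R3 ← R3 − (19)·R2: [0, 0, 70, -98, -112, 490]
R4 ← R4 + (18)·R2: [0, 0, -70, 98, 112, -490]
R5 ← R5 + (16)·R2: [0, 0, -60, 84, 96, -420]
R6 ← R6 − (2)·R2: [0, 0, 5, -7, -8, 35]
R4 ← R4 + R3: [0, 0, 0, 0, 0, 0]
R5 ← R5 + (6/7)·R3: [0, 0, 0, 0, 0, 0]
R6 ← R6 − (1/14)·R3: [0, 0, 0, 0, 0, 0]
The echelon form has 3 nonzero rows, and every pivot lies in the first 5 columns, so rank(T) = rank([T|b]) = 3.
The system is consistent.
Free variables = (unknowns) − (rank) = 5 − 3 = 2.

2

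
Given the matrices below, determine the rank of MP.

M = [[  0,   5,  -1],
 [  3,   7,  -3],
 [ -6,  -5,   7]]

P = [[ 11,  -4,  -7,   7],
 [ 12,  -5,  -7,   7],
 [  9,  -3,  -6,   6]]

First compute MP:
[[ 51, -22, -29,  29],
 [ 90, -38, -52,  52],
 [-63,  28,  35, -35]]
Now row reduce the product.
R2 ← R2 − (30/17)·R1: [0, 14/17, -14/17, 14/17]
R3 ← R3 + (21/17)·R1: [0, 14/17, -14/17, 14/17]
R3 ← R3 − R2: [0, 0, 0, 0]
2 nonzero rows, so rank(MP) = 2.

2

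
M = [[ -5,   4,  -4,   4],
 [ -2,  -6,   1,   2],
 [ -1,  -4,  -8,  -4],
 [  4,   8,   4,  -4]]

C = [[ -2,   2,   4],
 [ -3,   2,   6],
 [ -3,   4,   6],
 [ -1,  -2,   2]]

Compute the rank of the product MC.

2

First compute MC:
[[  6, -26, -12],
 [ 17, -16, -34],
 [ 42, -34, -84],
 [-40,  48,  80]]
Now row reduce the product.
R2 ← R2 − (17/6)·R1: [0, 173/3, 0]
R3 ← R3 − (7)·R1: [0, 148, 0]
R4 ← R4 + (20/3)·R1: [0, -376/3, 0]
R3 ← R3 − (444/173)·R2: [0, 0, 0]
R4 ← R4 + (376/173)·R2: [0, 0, 0]
2 nonzero rows, so rank(MC) = 2.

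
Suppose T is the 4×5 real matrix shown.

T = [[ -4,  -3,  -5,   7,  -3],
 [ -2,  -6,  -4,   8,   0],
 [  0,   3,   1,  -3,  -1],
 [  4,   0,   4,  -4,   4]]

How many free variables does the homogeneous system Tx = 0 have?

Row reduce to echelon form.
R2 ← R2 − (1/2)·R1: [0, -9/2, -3/2, 9/2, 3/2]
R4 ← R4 + R1: [0, -3, -1, 3, 1]
R3 ← R3 + (2/3)·R2: [0, 0, 0, 0, 0]
R4 ← R4 − (2/3)·R2: [0, 0, 0, 0, 0]
2 nonzero rows, so rank(T) = 2.
T has 5 columns; by rank–nullity, nullity = 5 − 2 = 3.

3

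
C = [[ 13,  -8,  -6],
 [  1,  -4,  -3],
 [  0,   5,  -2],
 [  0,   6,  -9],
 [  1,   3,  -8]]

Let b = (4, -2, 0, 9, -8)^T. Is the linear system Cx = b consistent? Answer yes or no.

Row reduce the augmented matrix [C | b].
R2 ← R2 − (1/13)·R1: [0, -44/13, -33/13, -30/13]
R5 ← R5 − (1/13)·R1: [0, 47/13, -98/13, -108/13]
R3 ← R3 + (65/44)·R2: [0, 0, -23/4, -75/22]
R4 ← R4 + (39/22)·R2: [0, 0, -27/2, 54/11]
R5 ← R5 + (47/44)·R2: [0, 0, -41/4, -237/22]
R4 ← R4 − (54/23)·R3: [0, 0, 0, 297/23]
R5 ← R5 − (41/23)·R3: [0, 0, 0, -108/23]
R5 ← R5 + (4/11)·R4: [0, 0, 0, 0]
The echelon form has 4 nonzero rows; the last pivot sits in the augmented column, so rank(C) = 3 but rank([C|b]) = 4.
Since the ranks differ, the system is inconsistent.

no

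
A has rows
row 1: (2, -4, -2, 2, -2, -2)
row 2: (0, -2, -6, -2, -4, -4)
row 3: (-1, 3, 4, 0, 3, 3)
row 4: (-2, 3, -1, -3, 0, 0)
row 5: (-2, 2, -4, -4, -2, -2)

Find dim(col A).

Row reduce to echelon form.
R3 ← R3 + (1/2)·R1: [0, 1, 3, 1, 2, 2]
R4 ← R4 + R1: [0, -1, -3, -1, -2, -2]
R5 ← R5 + R1: [0, -2, -6, -2, -4, -4]
R3 ← R3 + (1/2)·R2: [0, 0, 0, 0, 0, 0]
R4 ← R4 − (1/2)·R2: [0, 0, 0, 0, 0, 0]
R5 ← R5 − R2: [0, 0, 0, 0, 0, 0]
Echelon form has 2 nonzero rows, so rank(A) = 2.
The column space has dimension equal to the rank: 2.

2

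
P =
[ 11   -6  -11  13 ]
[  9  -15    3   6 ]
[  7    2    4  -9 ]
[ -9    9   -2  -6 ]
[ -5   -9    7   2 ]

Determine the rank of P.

4

Row reduce to echelon form.
R2 ← R2 − (9/11)·R1: [0, -111/11, 12, -51/11]
R3 ← R3 − (7/11)·R1: [0, 64/11, 11, -190/11]
R4 ← R4 + (9/11)·R1: [0, 45/11, -11, 51/11]
R5 ← R5 + (5/11)·R1: [0, -129/11, 2, 87/11]
R3 ← R3 + (64/111)·R2: [0, 0, 663/37, -738/37]
R4 ← R4 + (15/37)·R2: [0, 0, -227/37, 102/37]
R5 ← R5 − (43/37)·R2: [0, 0, -442/37, 492/37]
R4 ← R4 + (227/663)·R3: [0, 0, 0, -900/221]
R5 ← R5 + (2/3)·R3: [0, 0, 0, 0]
Echelon form has 4 nonzero rows, so rank(P) = 4.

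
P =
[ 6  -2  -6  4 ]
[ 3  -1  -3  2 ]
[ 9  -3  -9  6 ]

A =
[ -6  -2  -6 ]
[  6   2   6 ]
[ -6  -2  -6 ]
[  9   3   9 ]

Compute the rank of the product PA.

First compute PA:
[[ 24,   8,  24],
 [ 12,   4,  12],
 [ 36,  12,  36]]
Now row reduce the product.
R2 ← R2 − (1/2)·R1: [0, 0, 0]
R3 ← R3 − (3/2)·R1: [0, 0, 0]
1 nonzero row, so rank(PA) = 1.

1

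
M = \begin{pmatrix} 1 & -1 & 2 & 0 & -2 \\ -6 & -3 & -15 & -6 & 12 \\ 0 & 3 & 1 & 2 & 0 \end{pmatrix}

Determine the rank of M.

Row reduce to echelon form.
R2 ← R2 + (6)·R1: [0, -9, -3, -6, 0]
R3 ← R3 + (1/3)·R2: [0, 0, 0, 0, 0]
Echelon form has 2 nonzero rows, so rank(M) = 2.

2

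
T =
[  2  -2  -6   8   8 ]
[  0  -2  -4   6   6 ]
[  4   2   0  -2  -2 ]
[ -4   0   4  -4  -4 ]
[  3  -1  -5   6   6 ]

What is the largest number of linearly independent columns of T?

Row reduce to echelon form.
R3 ← R3 − (2)·R1: [0, 6, 12, -18, -18]
R4 ← R4 + (2)·R1: [0, -4, -8, 12, 12]
R5 ← R5 − (3/2)·R1: [0, 2, 4, -6, -6]
R3 ← R3 + (3)·R2: [0, 0, 0, 0, 0]
R4 ← R4 − (2)·R2: [0, 0, 0, 0, 0]
R5 ← R5 + R2: [0, 0, 0, 0, 0]
Echelon form has 2 nonzero rows, so rank(T) = 2.
The rank gives the maximum number of linearly independent columns: 2.

2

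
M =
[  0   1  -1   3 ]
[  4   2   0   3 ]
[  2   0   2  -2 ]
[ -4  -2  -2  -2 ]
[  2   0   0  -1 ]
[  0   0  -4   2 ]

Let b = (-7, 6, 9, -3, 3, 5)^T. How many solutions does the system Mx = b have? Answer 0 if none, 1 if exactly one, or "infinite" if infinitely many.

0

Row reduce the augmented matrix [M | b].
Swap R1 ↔ R2
R3 ← R3 − (1/2)·R1: [0, -1, 2, -7/2, 6]
R4 ← R4 + R1: [0, 0, -2, 1, 3]
R5 ← R5 − (1/2)·R1: [0, -1, 0, -5/2, 0]
R3 ← R3 + R2: [0, 0, 1, -1/2, -1]
R5 ← R5 + R2: [0, 0, -1, 1/2, -7]
R4 ← R4 + (2)·R3: [0, 0, 0, 0, 1]
R5 ← R5 + R3: [0, 0, 0, 0, -8]
R6 ← R6 + (4)·R3: [0, 0, 0, 0, 1]
R5 ← R5 + (8)·R4: [0, 0, 0, 0, 0]
R6 ← R6 − R4: [0, 0, 0, 0, 0]
The echelon form has 4 nonzero rows; the last pivot sits in the augmented column, so rank(M) = 3 but rank([M|b]) = 4.
Since the ranks differ, the system is inconsistent.
It has no solutions.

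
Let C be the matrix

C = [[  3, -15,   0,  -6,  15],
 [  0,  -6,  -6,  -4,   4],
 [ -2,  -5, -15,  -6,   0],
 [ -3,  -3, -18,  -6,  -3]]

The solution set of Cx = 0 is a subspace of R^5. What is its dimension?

Row reduce to echelon form.
R3 ← R3 + (2/3)·R1: [0, -15, -15, -10, 10]
R4 ← R4 + R1: [0, -18, -18, -12, 12]
R3 ← R3 − (5/2)·R2: [0, 0, 0, 0, 0]
R4 ← R4 − (3)·R2: [0, 0, 0, 0, 0]
2 nonzero rows, so rank(C) = 2.
C has 5 columns; by rank–nullity, nullity = 5 − 2 = 3.

3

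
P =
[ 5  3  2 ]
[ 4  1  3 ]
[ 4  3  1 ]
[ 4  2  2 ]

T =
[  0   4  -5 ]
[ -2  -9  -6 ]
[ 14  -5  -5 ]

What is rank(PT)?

First compute PT:
[[ 22, -17, -53],
 [ 40,  -8, -41],
 [  8, -16, -43],
 [ 24, -12, -42]]
Now row reduce the product.
R2 ← R2 − (20/11)·R1: [0, 252/11, 609/11]
R3 ← R3 − (4/11)·R1: [0, -108/11, -261/11]
R4 ← R4 − (12/11)·R1: [0, 72/11, 174/11]
R3 ← R3 + (3/7)·R2: [0, 0, 0]
R4 ← R4 − (2/7)·R2: [0, 0, 0]
2 nonzero rows, so rank(PT) = 2.

2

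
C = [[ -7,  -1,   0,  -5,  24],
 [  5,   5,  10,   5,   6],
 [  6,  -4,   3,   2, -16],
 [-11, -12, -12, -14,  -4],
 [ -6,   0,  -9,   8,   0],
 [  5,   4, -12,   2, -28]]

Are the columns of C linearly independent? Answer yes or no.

Row reduce C to echelon form.
R2 ← R2 + (5/7)·R1: [0, 30/7, 10, 10/7, 162/7]
R3 ← R3 + (6/7)·R1: [0, -34/7, 3, -16/7, 32/7]
R4 ← R4 − (11/7)·R1: [0, -73/7, -12, -43/7, -292/7]
R5 ← R5 − (6/7)·R1: [0, 6/7, -9, 86/7, -144/7]
R6 ← R6 + (5/7)·R1: [0, 23/7, -12, -11/7, -76/7]
R3 ← R3 + (17/15)·R2: [0, 0, 43/3, -2/3, 154/5]
R4 ← R4 + (73/30)·R2: [0, 0, 37/3, -8/3, 73/5]
R5 ← R5 − (1/5)·R2: [0, 0, -11, 12, -126/5]
R6 ← R6 − (23/30)·R2: [0, 0, -59/3, -8/3, -143/5]
R4 ← R4 − (37/43)·R3: [0, 0, 0, -90/43, -2559/215]
R5 ← R5 + (33/43)·R3: [0, 0, 0, 494/43, -336/215]
R6 ← R6 + (59/43)·R3: [0, 0, 0, -154/43, 2937/215]
R5 ← R5 + (247/45)·R4: [0, 0, 0, 0, -5017/75]
R6 ← R6 − (77/45)·R4: [0, 0, 0, 0, 2552/75]
R6 ← R6 + (88/173)·R5: [0, 0, 0, 0, 0]
5 pivots among 5 columns.
Every column is a pivot column, so the columns are linearly independent.

yes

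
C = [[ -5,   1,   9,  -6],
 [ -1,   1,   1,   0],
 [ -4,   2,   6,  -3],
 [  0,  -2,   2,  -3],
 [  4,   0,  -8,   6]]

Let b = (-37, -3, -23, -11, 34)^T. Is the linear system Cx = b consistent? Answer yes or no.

Row reduce the augmented matrix [C | b].
R2 ← R2 − (1/5)·R1: [0, 4/5, -4/5, 6/5, 22/5]
R3 ← R3 − (4/5)·R1: [0, 6/5, -6/5, 9/5, 33/5]
R5 ← R5 + (4/5)·R1: [0, 4/5, -4/5, 6/5, 22/5]
R3 ← R3 − (3/2)·R2: [0, 0, 0, 0, 0]
R4 ← R4 + (5/2)·R2: [0, 0, 0, 0, 0]
R5 ← R5 − R2: [0, 0, 0, 0, 0]
The echelon form has 2 nonzero rows, and every pivot lies in the first 4 columns, so rank(C) = rank([C|b]) = 2.
The system is consistent.

yes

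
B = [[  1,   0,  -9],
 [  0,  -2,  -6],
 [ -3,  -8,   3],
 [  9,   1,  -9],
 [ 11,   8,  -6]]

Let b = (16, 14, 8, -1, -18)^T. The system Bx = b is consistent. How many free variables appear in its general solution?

Row reduce the augmented matrix [B | b].
R3 ← R3 + (3)·R1: [0, -8, -24, 56]
R4 ← R4 − (9)·R1: [0, 1, 72, -145]
R5 ← R5 − (11)·R1: [0, 8, 93, -194]
R3 ← R3 − (4)·R2: [0, 0, 0, 0]
R4 ← R4 + (1/2)·R2: [0, 0, 69, -138]
R5 ← R5 + (4)·R2: [0, 0, 69, -138]
Swap R3 ↔ R4
R5 ← R5 − R3: [0, 0, 0, 0]
The echelon form has 3 nonzero rows, and every pivot lies in the first 3 columns, so rank(B) = rank([B|b]) = 3.
The system is consistent.
Free variables = (unknowns) − (rank) = 3 − 3 = 0.

0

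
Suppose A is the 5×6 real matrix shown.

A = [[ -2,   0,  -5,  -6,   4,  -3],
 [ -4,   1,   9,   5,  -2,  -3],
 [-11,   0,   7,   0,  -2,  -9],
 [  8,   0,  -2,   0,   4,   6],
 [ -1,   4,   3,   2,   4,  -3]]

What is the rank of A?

4

Row reduce to echelon form.
R2 ← R2 − (2)·R1: [0, 1, 19, 17, -10, 3]
R3 ← R3 − (11/2)·R1: [0, 0, 69/2, 33, -24, 15/2]
R4 ← R4 + (4)·R1: [0, 0, -22, -24, 20, -6]
R5 ← R5 − (1/2)·R1: [0, 4, 11/2, 5, 2, -3/2]
R5 ← R5 − (4)·R2: [0, 0, -141/2, -63, 42, -27/2]
R4 ← R4 + (44/69)·R3: [0, 0, 0, -68/23, 108/23, -28/23]
R5 ← R5 + (47/23)·R3: [0, 0, 0, 102/23, -162/23, 42/23]
R5 ← R5 + (3/2)·R4: [0, 0, 0, 0, 0, 0]
Echelon form has 4 nonzero rows, so rank(A) = 4.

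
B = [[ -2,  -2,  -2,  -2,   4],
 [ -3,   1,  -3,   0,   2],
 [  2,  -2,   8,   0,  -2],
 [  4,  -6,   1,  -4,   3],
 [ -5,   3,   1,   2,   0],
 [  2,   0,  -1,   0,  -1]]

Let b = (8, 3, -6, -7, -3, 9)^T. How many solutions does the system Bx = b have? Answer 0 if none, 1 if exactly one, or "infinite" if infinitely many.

0

Row reduce the augmented matrix [B | b].
R2 ← R2 − (3/2)·R1: [0, 4, 0, 3, -4, -9]
R3 ← R3 + R1: [0, -4, 6, -2, 2, 2]
R4 ← R4 + (2)·R1: [0, -10, -3, -8, 11, 9]
R5 ← R5 − (5/2)·R1: [0, 8, 6, 7, -10, -23]
R6 ← R6 + R1: [0, -2, -3, -2, 3, 17]
R3 ← R3 + R2: [0, 0, 6, 1, -2, -7]
R4 ← R4 + (5/2)·R2: [0, 0, -3, -1/2, 1, -27/2]
R5 ← R5 − (2)·R2: [0, 0, 6, 1, -2, -5]
R6 ← R6 + (1/2)·R2: [0, 0, -3, -1/2, 1, 25/2]
R4 ← R4 + (1/2)·R3: [0, 0, 0, 0, 0, -17]
R5 ← R5 − R3: [0, 0, 0, 0, 0, 2]
R6 ← R6 + (1/2)·R3: [0, 0, 0, 0, 0, 9]
R5 ← R5 + (2/17)·R4: [0, 0, 0, 0, 0, 0]
R6 ← R6 + (9/17)·R4: [0, 0, 0, 0, 0, 0]
The echelon form has 4 nonzero rows; the last pivot sits in the augmented column, so rank(B) = 3 but rank([B|b]) = 4.
Since the ranks differ, the system is inconsistent.
It has no solutions.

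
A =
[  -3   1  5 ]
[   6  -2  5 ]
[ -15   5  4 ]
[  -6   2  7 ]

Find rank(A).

Row reduce to echelon form.
R2 ← R2 + (2)·R1: [0, 0, 15]
R3 ← R3 − (5)·R1: [0, 0, -21]
R4 ← R4 − (2)·R1: [0, 0, -3]
R3 ← R3 + (7/5)·R2: [0, 0, 0]
R4 ← R4 + (1/5)·R2: [0, 0, 0]
Echelon form has 2 nonzero rows, so rank(A) = 2.

2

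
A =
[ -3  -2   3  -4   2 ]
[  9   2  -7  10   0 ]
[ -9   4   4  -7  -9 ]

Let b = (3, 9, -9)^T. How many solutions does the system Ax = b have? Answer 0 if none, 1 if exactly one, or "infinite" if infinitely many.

0

Row reduce the augmented matrix [A | b].
R2 ← R2 + (3)·R1: [0, -4, 2, -2, 6, 18]
R3 ← R3 − (3)·R1: [0, 10, -5, 5, -15, -18]
R3 ← R3 + (5/2)·R2: [0, 0, 0, 0, 0, 27]
The echelon form has 3 nonzero rows; the last pivot sits in the augmented column, so rank(A) = 2 but rank([A|b]) = 3.
Since the ranks differ, the system is inconsistent.
It has no solutions.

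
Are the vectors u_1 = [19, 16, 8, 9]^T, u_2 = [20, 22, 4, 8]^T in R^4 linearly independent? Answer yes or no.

yes

Form the matrix with these vectors as rows and row reduce.
R2 ← R2 − (20/19)·R1: [0, 98/19, -84/19, -28/19]
2 nonzero rows, so the 2 vectors span a space of dimension 2.
Since 2 = 2, the vectors are linearly independent.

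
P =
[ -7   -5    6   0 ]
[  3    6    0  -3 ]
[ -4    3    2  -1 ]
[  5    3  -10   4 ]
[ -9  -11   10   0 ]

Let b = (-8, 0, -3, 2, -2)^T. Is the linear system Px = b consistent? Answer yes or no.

Row reduce the augmented matrix [P | b].
R2 ← R2 + (3/7)·R1: [0, 27/7, 18/7, -3, -24/7]
R3 ← R3 − (4/7)·R1: [0, 41/7, -10/7, -1, 11/7]
R4 ← R4 + (5/7)·R1: [0, -4/7, -40/7, 4, -26/7]
R5 ← R5 − (9/7)·R1: [0, -32/7, 16/7, 0, 58/7]
R3 ← R3 − (41/27)·R2: [0, 0, -16/3, 32/9, 61/9]
R4 ← R4 + (4/27)·R2: [0, 0, -16/3, 32/9, -38/9]
R5 ← R5 + (32/27)·R2: [0, 0, 16/3, -32/9, 38/9]
R4 ← R4 − R3: [0, 0, 0, 0, -11]
R5 ← R5 + R3: [0, 0, 0, 0, 11]
R5 ← R5 + R4: [0, 0, 0, 0, 0]
The echelon form has 4 nonzero rows; the last pivot sits in the augmented column, so rank(P) = 3 but rank([P|b]) = 4.
Since the ranks differ, the system is inconsistent.

no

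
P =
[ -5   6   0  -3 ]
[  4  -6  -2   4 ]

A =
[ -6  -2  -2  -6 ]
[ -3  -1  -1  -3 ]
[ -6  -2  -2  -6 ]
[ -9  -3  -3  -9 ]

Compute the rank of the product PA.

First compute PA:
[[ 39,  13,  13,  39],
 [-30, -10, -10, -30]]
Now row reduce the product.
R2 ← R2 + (10/13)·R1: [0, 0, 0, 0]
1 nonzero row, so rank(PA) = 1.

1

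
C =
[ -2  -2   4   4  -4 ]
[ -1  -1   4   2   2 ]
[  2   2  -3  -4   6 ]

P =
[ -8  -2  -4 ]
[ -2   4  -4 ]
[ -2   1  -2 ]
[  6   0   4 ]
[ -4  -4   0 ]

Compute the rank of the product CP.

2

First compute CP:
[[ 52,  16,  24],
 [  6,  -6,   8],
 [-62, -23, -26]]
Now row reduce the product.
R2 ← R2 − (3/26)·R1: [0, -102/13, 68/13]
R3 ← R3 + (31/26)·R1: [0, -51/13, 34/13]
R3 ← R3 − (1/2)·R2: [0, 0, 0]
2 nonzero rows, so rank(CP) = 2.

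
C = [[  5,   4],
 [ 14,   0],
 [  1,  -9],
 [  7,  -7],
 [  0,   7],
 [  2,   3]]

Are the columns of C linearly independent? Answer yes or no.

Row reduce C to echelon form.
R2 ← R2 − (14/5)·R1: [0, -56/5]
R3 ← R3 − (1/5)·R1: [0, -49/5]
R4 ← R4 − (7/5)·R1: [0, -63/5]
R6 ← R6 − (2/5)·R1: [0, 7/5]
R3 ← R3 − (7/8)·R2: [0, 0]
R4 ← R4 − (9/8)·R2: [0, 0]
R5 ← R5 + (5/8)·R2: [0, 0]
R6 ← R6 + (1/8)·R2: [0, 0]
2 pivots among 2 columns.
Every column is a pivot column, so the columns are linearly independent.

yes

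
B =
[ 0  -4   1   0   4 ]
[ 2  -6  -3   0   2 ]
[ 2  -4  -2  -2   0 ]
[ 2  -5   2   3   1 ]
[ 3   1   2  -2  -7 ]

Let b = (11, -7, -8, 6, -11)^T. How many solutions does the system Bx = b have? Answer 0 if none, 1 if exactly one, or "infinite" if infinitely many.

Row reduce the augmented matrix [B | b].
Swap R1 ↔ R2
R3 ← R3 − R1: [0, 2, 1, -2, -2, -1]
R4 ← R4 − R1: [0, 1, 5, 3, -1, 13]
R5 ← R5 − (3/2)·R1: [0, 10, 13/2, -2, -10, -1/2]
R3 ← R3 + (1/2)·R2: [0, 0, 3/2, -2, 0, 9/2]
R4 ← R4 + (1/4)·R2: [0, 0, 21/4, 3, 0, 63/4]
R5 ← R5 + (5/2)·R2: [0, 0, 9, -2, 0, 27]
R4 ← R4 − (7/2)·R3: [0, 0, 0, 10, 0, 0]
R5 ← R5 − (6)·R3: [0, 0, 0, 10, 0, 0]
R5 ← R5 − R4: [0, 0, 0, 0, 0, 0]
The echelon form has 4 nonzero rows, and every pivot lies in the first 5 columns, so rank(B) = rank([B|b]) = 4.
The system is consistent.
rank = 4 < 5 unknowns, so there are infinitely many solutions.

infinite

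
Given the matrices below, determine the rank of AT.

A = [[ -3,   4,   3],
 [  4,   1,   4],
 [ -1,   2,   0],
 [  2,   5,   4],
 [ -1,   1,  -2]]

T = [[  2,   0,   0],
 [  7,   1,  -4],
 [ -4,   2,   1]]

First compute AT:
[[ 10,  10, -13],
 [ -1,   9,   0],
 [ 12,   2,  -8],
 [ 23,  13, -16],
 [ 13,  -3,  -6]]
Now row reduce the product.
R2 ← R2 + (1/10)·R1: [0, 10, -13/10]
R3 ← R3 − (6/5)·R1: [0, -10, 38/5]
R4 ← R4 − (23/10)·R1: [0, -10, 139/10]
R5 ← R5 − (13/10)·R1: [0, -16, 109/10]
R3 ← R3 + R2: [0, 0, 63/10]
R4 ← R4 + R2: [0, 0, 63/5]
R5 ← R5 + (8/5)·R2: [0, 0, 441/50]
R4 ← R4 − (2)·R3: [0, 0, 0]
R5 ← R5 − (7/5)·R3: [0, 0, 0]
3 nonzero rows, so rank(AT) = 3.

3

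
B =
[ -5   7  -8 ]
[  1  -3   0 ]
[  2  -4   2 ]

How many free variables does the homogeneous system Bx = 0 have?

Row reduce to echelon form.
R2 ← R2 + (1/5)·R1: [0, -8/5, -8/5]
R3 ← R3 + (2/5)·R1: [0, -6/5, -6/5]
R3 ← R3 − (3/4)·R2: [0, 0, 0]
2 nonzero rows, so rank(B) = 2.
B has 3 columns; by rank–nullity, nullity = 3 − 2 = 1.

1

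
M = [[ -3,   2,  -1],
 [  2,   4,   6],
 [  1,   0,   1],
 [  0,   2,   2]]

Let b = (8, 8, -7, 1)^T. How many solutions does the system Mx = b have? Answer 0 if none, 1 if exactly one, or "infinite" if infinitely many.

Row reduce the augmented matrix [M | b].
R2 ← R2 + (2/3)·R1: [0, 16/3, 16/3, 40/3]
R3 ← R3 + (1/3)·R1: [0, 2/3, 2/3, -13/3]
R3 ← R3 − (1/8)·R2: [0, 0, 0, -6]
R4 ← R4 − (3/8)·R2: [0, 0, 0, -4]
R4 ← R4 − (2/3)·R3: [0, 0, 0, 0]
The echelon form has 3 nonzero rows; the last pivot sits in the augmented column, so rank(M) = 2 but rank([M|b]) = 3.
Since the ranks differ, the system is inconsistent.
It has no solutions.

0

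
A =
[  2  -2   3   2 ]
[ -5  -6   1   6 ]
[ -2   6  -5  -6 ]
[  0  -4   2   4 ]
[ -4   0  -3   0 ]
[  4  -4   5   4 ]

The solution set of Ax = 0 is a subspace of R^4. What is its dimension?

1

Row reduce to echelon form.
R2 ← R2 + (5/2)·R1: [0, -11, 17/2, 11]
R3 ← R3 + R1: [0, 4, -2, -4]
R5 ← R5 + (2)·R1: [0, -4, 3, 4]
R6 ← R6 − (2)·R1: [0, 0, -1, 0]
R3 ← R3 + (4/11)·R2: [0, 0, 12/11, 0]
R4 ← R4 − (4/11)·R2: [0, 0, -12/11, 0]
R5 ← R5 − (4/11)·R2: [0, 0, -1/11, 0]
R4 ← R4 + R3: [0, 0, 0, 0]
R5 ← R5 + (1/12)·R3: [0, 0, 0, 0]
R6 ← R6 + (11/12)·R3: [0, 0, 0, 0]
3 nonzero rows, so rank(A) = 3.
A has 4 columns; by rank–nullity, nullity = 4 − 3 = 1.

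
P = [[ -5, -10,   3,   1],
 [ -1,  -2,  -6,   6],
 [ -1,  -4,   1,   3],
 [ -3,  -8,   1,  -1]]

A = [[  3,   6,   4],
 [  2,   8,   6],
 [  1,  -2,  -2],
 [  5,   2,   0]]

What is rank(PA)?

First compute PA:
[[-27, -114, -86],
 [ 17,   2,  -4],
 [  5, -34, -30],
 [-29, -86, -62]]
Now row reduce the product.
R2 ← R2 + (17/27)·R1: [0, -628/9, -1570/27]
R3 ← R3 + (5/27)·R1: [0, -496/9, -1240/27]
R4 ← R4 − (29/27)·R1: [0, 328/9, 820/27]
R3 ← R3 − (124/157)·R2: [0, 0, 0]
R4 ← R4 + (82/157)·R2: [0, 0, 0]
2 nonzero rows, so rank(PA) = 2.

2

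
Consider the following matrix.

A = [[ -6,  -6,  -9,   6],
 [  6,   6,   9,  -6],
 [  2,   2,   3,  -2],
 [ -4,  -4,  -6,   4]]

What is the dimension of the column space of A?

1

Row reduce to echelon form.
R2 ← R2 + R1: [0, 0, 0, 0]
R3 ← R3 + (1/3)·R1: [0, 0, 0, 0]
R4 ← R4 − (2/3)·R1: [0, 0, 0, 0]
Echelon form has 1 nonzero row, so rank(A) = 1.
The column space has dimension equal to the rank: 1.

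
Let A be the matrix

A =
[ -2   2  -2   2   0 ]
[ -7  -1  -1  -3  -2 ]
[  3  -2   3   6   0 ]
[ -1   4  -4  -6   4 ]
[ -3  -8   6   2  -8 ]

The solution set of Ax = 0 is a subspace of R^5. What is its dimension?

Row reduce to echelon form.
R2 ← R2 − (7/2)·R1: [0, -8, 6, -10, -2]
R3 ← R3 + (3/2)·R1: [0, 1, 0, 9, 0]
R4 ← R4 − (1/2)·R1: [0, 3, -3, -7, 4]
R5 ← R5 − (3/2)·R1: [0, -11, 9, -1, -8]
R3 ← R3 + (1/8)·R2: [0, 0, 3/4, 31/4, -1/4]
R4 ← R4 + (3/8)·R2: [0, 0, -3/4, -43/4, 13/4]
R5 ← R5 − (11/8)·R2: [0, 0, 3/4, 51/4, -21/4]
R4 ← R4 + R3: [0, 0, 0, -3, 3]
R5 ← R5 − R3: [0, 0, 0, 5, -5]
R5 ← R5 + (5/3)·R4: [0, 0, 0, 0, 0]
4 nonzero rows, so rank(A) = 4.
A has 5 columns; by rank–nullity, nullity = 5 − 4 = 1.

1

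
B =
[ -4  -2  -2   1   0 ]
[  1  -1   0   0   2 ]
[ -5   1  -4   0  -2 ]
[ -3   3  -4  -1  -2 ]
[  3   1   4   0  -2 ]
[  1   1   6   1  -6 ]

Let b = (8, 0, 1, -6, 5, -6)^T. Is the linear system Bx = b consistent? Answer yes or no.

Row reduce the augmented matrix [B | b].
R2 ← R2 + (1/4)·R1: [0, -3/2, -1/2, 1/4, 2, 2]
R3 ← R3 − (5/4)·R1: [0, 7/2, -3/2, -5/4, -2, -9]
R4 ← R4 − (3/4)·R1: [0, 9/2, -5/2, -7/4, -2, -12]
R5 ← R5 + (3/4)·R1: [0, -1/2, 5/2, 3/4, -2, 11]
R6 ← R6 + (1/4)·R1: [0, 1/2, 11/2, 5/4, -6, -4]
R3 ← R3 + (7/3)·R2: [0, 0, -8/3, -2/3, 8/3, -13/3]
R4 ← R4 + (3)·R2: [0, 0, -4, -1, 4, -6]
R5 ← R5 − (1/3)·R2: [0, 0, 8/3, 2/3, -8/3, 31/3]
R6 ← R6 + (1/3)·R2: [0, 0, 16/3, 4/3, -16/3, -10/3]
R4 ← R4 − (3/2)·R3: [0, 0, 0, 0, 0, 1/2]
R5 ← R5 + R3: [0, 0, 0, 0, 0, 6]
R6 ← R6 + (2)·R3: [0, 0, 0, 0, 0, -12]
R5 ← R5 − (12)·R4: [0, 0, 0, 0, 0, 0]
R6 ← R6 + (24)·R4: [0, 0, 0, 0, 0, 0]
The echelon form has 4 nonzero rows; the last pivot sits in the augmented column, so rank(B) = 3 but rank([B|b]) = 4.
Since the ranks differ, the system is inconsistent.

no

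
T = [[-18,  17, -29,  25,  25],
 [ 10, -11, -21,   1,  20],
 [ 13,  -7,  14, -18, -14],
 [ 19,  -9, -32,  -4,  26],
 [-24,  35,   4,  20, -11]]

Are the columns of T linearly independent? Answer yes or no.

yes

Row reduce T to echelon form.
R2 ← R2 + (5/9)·R1: [0, -14/9, -334/9, 134/9, 305/9]
R3 ← R3 + (13/18)·R1: [0, 95/18, -125/18, 1/18, 73/18]
R4 ← R4 + (19/18)·R1: [0, 161/18, -1127/18, 403/18, 943/18]
R5 ← R5 − (4/3)·R1: [0, 37/3, 128/3, -40/3, -133/3]
R3 ← R3 + (95/28)·R2: [0, 0, -930/7, 354/7, 3333/28]
R4 ← R4 + (23/4)·R2: [0, 0, -276, 108, 989/4]
R5 ← R5 + (111/14)·R2: [0, 0, -1761/7, 733/7, 3141/14]
R4 ← R4 − (322/155)·R3: [0, 0, 0, 456/155, -23/620]
R5 ← R5 − (587/310)·R3: [0, 0, 0, 1388/155, -1293/1240]
R5 ← R5 − (347/114)·R4: [0, 0, 0, 0, -53/57]
5 pivots among 5 columns.
Every column is a pivot column, so the columns are linearly independent.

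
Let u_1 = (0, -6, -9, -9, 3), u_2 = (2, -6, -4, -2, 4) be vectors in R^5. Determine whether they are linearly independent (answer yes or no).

yes

Form the matrix with these vectors as rows and row reduce.
Swap R1 ↔ R2
2 nonzero rows, so the 2 vectors span a space of dimension 2.
Since 2 = 2, the vectors are linearly independent.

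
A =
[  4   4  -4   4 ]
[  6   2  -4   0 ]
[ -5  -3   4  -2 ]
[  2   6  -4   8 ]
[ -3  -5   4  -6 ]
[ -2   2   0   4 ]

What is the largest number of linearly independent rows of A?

Row reduce to echelon form.
R2 ← R2 − (3/2)·R1: [0, -4, 2, -6]
R3 ← R3 + (5/4)·R1: [0, 2, -1, 3]
R4 ← R4 − (1/2)·R1: [0, 4, -2, 6]
R5 ← R5 + (3/4)·R1: [0, -2, 1, -3]
R6 ← R6 + (1/2)·R1: [0, 4, -2, 6]
R3 ← R3 + (1/2)·R2: [0, 0, 0, 0]
R4 ← R4 + R2: [0, 0, 0, 0]
R5 ← R5 − (1/2)·R2: [0, 0, 0, 0]
R6 ← R6 + R2: [0, 0, 0, 0]
Echelon form has 2 nonzero rows, so rank(A) = 2.
The rank gives the maximum number of linearly independent rows: 2.

2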